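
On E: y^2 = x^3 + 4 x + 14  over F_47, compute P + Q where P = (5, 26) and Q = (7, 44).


P != Q, so use the chord formula.
s = (y2 - y1) / (x2 - x1) = (18) / (2) mod 47 = 9
x3 = s^2 - x1 - x2 mod 47 = 9^2 - 5 - 7 = 22
y3 = s (x1 - x3) - y1 mod 47 = 9 * (5 - 22) - 26 = 9

P + Q = (22, 9)


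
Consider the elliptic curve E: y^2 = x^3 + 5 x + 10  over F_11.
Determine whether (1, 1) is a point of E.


Check whether y^2 = x^3 + 5 x + 10 (mod 11) for (x, y) = (1, 1).
LHS: y^2 = 1^2 mod 11 = 1
RHS: x^3 + 5 x + 10 = 1^3 + 5*1 + 10 mod 11 = 5
LHS != RHS

No, not on the curve


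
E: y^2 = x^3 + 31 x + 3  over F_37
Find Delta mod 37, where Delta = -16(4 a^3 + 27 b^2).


4 a^3 + 27 b^2 = 4*31^3 + 27*3^2 = 119164 + 243 = 119407
Delta = -16 * (119407) = -1910512
Delta mod 37 = 20

Delta = 20 (mod 37)


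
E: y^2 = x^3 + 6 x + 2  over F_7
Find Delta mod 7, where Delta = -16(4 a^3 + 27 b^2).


4 a^3 + 27 b^2 = 4*6^3 + 27*2^2 = 864 + 108 = 972
Delta = -16 * (972) = -15552
Delta mod 7 = 2

Delta = 2 (mod 7)


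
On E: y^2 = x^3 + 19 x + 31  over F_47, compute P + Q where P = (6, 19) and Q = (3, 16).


P != Q, so use the chord formula.
s = (y2 - y1) / (x2 - x1) = (44) / (44) mod 47 = 1
x3 = s^2 - x1 - x2 mod 47 = 1^2 - 6 - 3 = 39
y3 = s (x1 - x3) - y1 mod 47 = 1 * (6 - 39) - 19 = 42

P + Q = (39, 42)


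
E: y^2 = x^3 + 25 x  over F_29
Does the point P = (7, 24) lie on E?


Check whether y^2 = x^3 + 25 x + 0 (mod 29) for (x, y) = (7, 24).
LHS: y^2 = 24^2 mod 29 = 25
RHS: x^3 + 25 x + 0 = 7^3 + 25*7 + 0 mod 29 = 25
LHS = RHS

Yes, on the curve


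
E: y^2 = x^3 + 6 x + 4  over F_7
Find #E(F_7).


For each x in F_7, count y with y^2 = x^3 + 6 x + 4 mod 7:
  x = 0: RHS = 4, y in [2, 5]  -> 2 point(s)
  x = 1: RHS = 4, y in [2, 5]  -> 2 point(s)
  x = 3: RHS = 0, y in [0]  -> 1 point(s)
  x = 4: RHS = 1, y in [1, 6]  -> 2 point(s)
  x = 6: RHS = 4, y in [2, 5]  -> 2 point(s)
Affine points: 9. Add the point at infinity: total = 10.

#E(F_7) = 10


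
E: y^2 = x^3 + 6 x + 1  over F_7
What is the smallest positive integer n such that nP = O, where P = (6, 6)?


Compute successive multiples of P until we hit O:
  1P = (6, 6)
  2P = (3, 5)
  3P = (2, 0)
  4P = (3, 2)
  5P = (6, 1)
  6P = O

ord(P) = 6


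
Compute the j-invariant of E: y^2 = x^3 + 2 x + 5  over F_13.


Delta = -16(4 a^3 + 27 b^2) mod 13 = 11
-1728 * (4 a)^3 = -1728 * (4*2)^3 mod 13 = 5
j = 5 * 11^(-1) mod 13 = 4

j = 4 (mod 13)


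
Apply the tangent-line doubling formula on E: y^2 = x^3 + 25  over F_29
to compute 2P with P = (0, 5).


Doubling: s = (3 x1^2 + a) / (2 y1)
s = (3*0^2 + 0) / (2*5) mod 29 = 0
x3 = s^2 - 2 x1 mod 29 = 0^2 - 2*0 = 0
y3 = s (x1 - x3) - y1 mod 29 = 0 * (0 - 0) - 5 = 24

2P = (0, 24)


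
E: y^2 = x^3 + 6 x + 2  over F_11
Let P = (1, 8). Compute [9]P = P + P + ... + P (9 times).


k = 9 = 1001_2 (binary, LSB first: 1001)
Double-and-add from P = (1, 8):
  bit 0 = 1: acc = O + (1, 8) = (1, 8)
  bit 1 = 0: acc unchanged = (1, 8)
  bit 2 = 0: acc unchanged = (1, 8)
  bit 3 = 1: acc = (1, 8) + (6, 10) = (9, 2)

9P = (9, 2)


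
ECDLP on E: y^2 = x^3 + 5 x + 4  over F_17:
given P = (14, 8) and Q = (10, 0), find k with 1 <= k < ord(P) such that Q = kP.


Enumerate multiples of P until we hit Q = (10, 0):
  1P = (14, 8)
  2P = (10, 0)
Match found at i = 2.

k = 2


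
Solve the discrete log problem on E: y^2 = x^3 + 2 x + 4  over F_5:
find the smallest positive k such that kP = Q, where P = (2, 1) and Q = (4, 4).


Enumerate multiples of P until we hit Q = (4, 4):
  1P = (2, 1)
  2P = (0, 3)
  3P = (4, 1)
  4P = (4, 4)
Match found at i = 4.

k = 4


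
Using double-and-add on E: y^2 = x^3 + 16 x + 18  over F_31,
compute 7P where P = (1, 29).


k = 7 = 111_2 (binary, LSB first: 111)
Double-and-add from P = (1, 29):
  bit 0 = 1: acc = O + (1, 29) = (1, 29)
  bit 1 = 1: acc = (1, 29) + (7, 15) = (25, 27)
  bit 2 = 1: acc = (25, 27) + (19, 19) = (6, 19)

7P = (6, 19)


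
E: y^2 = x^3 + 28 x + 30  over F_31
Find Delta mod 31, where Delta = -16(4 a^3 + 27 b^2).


4 a^3 + 27 b^2 = 4*28^3 + 27*30^2 = 87808 + 24300 = 112108
Delta = -16 * (112108) = -1793728
Delta mod 31 = 25

Delta = 25 (mod 31)


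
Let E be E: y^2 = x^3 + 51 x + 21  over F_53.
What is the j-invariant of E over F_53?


Delta = -16(4 a^3 + 27 b^2) mod 53 = 5
-1728 * (4 a)^3 = -1728 * (4*51)^3 mod 53 = 7
j = 7 * 5^(-1) mod 53 = 12

j = 12 (mod 53)


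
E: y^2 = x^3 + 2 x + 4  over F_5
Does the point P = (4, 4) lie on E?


Check whether y^2 = x^3 + 2 x + 4 (mod 5) for (x, y) = (4, 4).
LHS: y^2 = 4^2 mod 5 = 1
RHS: x^3 + 2 x + 4 = 4^3 + 2*4 + 4 mod 5 = 1
LHS = RHS

Yes, on the curve


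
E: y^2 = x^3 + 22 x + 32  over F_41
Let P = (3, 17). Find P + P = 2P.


Doubling: s = (3 x1^2 + a) / (2 y1)
s = (3*3^2 + 22) / (2*17) mod 41 = 34
x3 = s^2 - 2 x1 mod 41 = 34^2 - 2*3 = 2
y3 = s (x1 - x3) - y1 mod 41 = 34 * (3 - 2) - 17 = 17

2P = (2, 17)


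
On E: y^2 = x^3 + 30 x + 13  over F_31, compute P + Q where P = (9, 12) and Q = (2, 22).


P != Q, so use the chord formula.
s = (y2 - y1) / (x2 - x1) = (10) / (24) mod 31 = 3
x3 = s^2 - x1 - x2 mod 31 = 3^2 - 9 - 2 = 29
y3 = s (x1 - x3) - y1 mod 31 = 3 * (9 - 29) - 12 = 21

P + Q = (29, 21)


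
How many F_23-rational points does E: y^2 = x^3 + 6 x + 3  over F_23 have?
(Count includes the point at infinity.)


For each x in F_23, count y with y^2 = x^3 + 6 x + 3 mod 23:
  x = 0: RHS = 3, y in [7, 16]  -> 2 point(s)
  x = 2: RHS = 0, y in [0]  -> 1 point(s)
  x = 3: RHS = 2, y in [5, 18]  -> 2 point(s)
  x = 6: RHS = 2, y in [5, 18]  -> 2 point(s)
  x = 9: RHS = 4, y in [2, 21]  -> 2 point(s)
  x = 12: RHS = 9, y in [3, 20]  -> 2 point(s)
  x = 13: RHS = 1, y in [1, 22]  -> 2 point(s)
  x = 14: RHS = 2, y in [5, 18]  -> 2 point(s)
  x = 15: RHS = 18, y in [8, 15]  -> 2 point(s)
  x = 16: RHS = 9, y in [3, 20]  -> 2 point(s)
  x = 17: RHS = 4, y in [2, 21]  -> 2 point(s)
  x = 18: RHS = 9, y in [3, 20]  -> 2 point(s)
  x = 20: RHS = 4, y in [2, 21]  -> 2 point(s)
  x = 21: RHS = 6, y in [11, 12]  -> 2 point(s)
Affine points: 27. Add the point at infinity: total = 28.

#E(F_23) = 28


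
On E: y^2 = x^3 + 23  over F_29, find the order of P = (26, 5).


Compute successive multiples of P until we hit O:
  1P = (26, 5)
  2P = (13, 4)
  3P = (13, 25)
  4P = (26, 24)
  5P = O

ord(P) = 5


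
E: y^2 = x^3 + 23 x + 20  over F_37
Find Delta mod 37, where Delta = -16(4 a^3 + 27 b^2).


4 a^3 + 27 b^2 = 4*23^3 + 27*20^2 = 48668 + 10800 = 59468
Delta = -16 * (59468) = -951488
Delta mod 37 = 4

Delta = 4 (mod 37)


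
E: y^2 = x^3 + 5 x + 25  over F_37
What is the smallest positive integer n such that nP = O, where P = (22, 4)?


Compute successive multiples of P until we hit O:
  1P = (22, 4)
  2P = (3, 20)
  3P = (0, 32)
  4P = (5, 8)
  5P = (13, 20)
  6P = (28, 19)
  7P = (21, 17)
  8P = (15, 16)
  ... (continuing to 18P)
  18P = O

ord(P) = 18


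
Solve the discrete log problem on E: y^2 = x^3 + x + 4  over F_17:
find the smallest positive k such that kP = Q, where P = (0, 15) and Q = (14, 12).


Enumerate multiples of P until we hit Q = (14, 12):
  1P = (0, 15)
  2P = (16, 6)
  3P = (14, 12)
Match found at i = 3.

k = 3


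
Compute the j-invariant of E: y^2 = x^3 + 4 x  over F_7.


Delta = -16(4 a^3 + 27 b^2) mod 7 = 6
-1728 * (4 a)^3 = -1728 * (4*4)^3 mod 7 = 1
j = 1 * 6^(-1) mod 7 = 6

j = 6 (mod 7)


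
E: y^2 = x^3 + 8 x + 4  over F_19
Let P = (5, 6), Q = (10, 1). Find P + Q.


P != Q, so use the chord formula.
s = (y2 - y1) / (x2 - x1) = (14) / (5) mod 19 = 18
x3 = s^2 - x1 - x2 mod 19 = 18^2 - 5 - 10 = 5
y3 = s (x1 - x3) - y1 mod 19 = 18 * (5 - 5) - 6 = 13

P + Q = (5, 13)


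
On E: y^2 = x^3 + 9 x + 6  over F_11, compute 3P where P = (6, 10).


k = 3 = 11_2 (binary, LSB first: 11)
Double-and-add from P = (6, 10):
  bit 0 = 1: acc = O + (6, 10) = (6, 10)
  bit 1 = 1: acc = (6, 10) + (3, 7) = (3, 4)

3P = (3, 4)


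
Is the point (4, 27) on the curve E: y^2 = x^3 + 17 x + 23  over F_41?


Check whether y^2 = x^3 + 17 x + 23 (mod 41) for (x, y) = (4, 27).
LHS: y^2 = 27^2 mod 41 = 32
RHS: x^3 + 17 x + 23 = 4^3 + 17*4 + 23 mod 41 = 32
LHS = RHS

Yes, on the curve


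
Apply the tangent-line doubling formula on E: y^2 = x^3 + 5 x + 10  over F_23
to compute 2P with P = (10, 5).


Doubling: s = (3 x1^2 + a) / (2 y1)
s = (3*10^2 + 5) / (2*5) mod 23 = 19
x3 = s^2 - 2 x1 mod 23 = 19^2 - 2*10 = 19
y3 = s (x1 - x3) - y1 mod 23 = 19 * (10 - 19) - 5 = 8

2P = (19, 8)


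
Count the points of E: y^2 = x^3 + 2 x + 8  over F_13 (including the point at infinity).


For each x in F_13, count y with y^2 = x^3 + 2 x + 8 mod 13:
  x = 5: RHS = 0, y in [0]  -> 1 point(s)
  x = 7: RHS = 1, y in [1, 12]  -> 2 point(s)
  x = 8: RHS = 3, y in [4, 9]  -> 2 point(s)
  x = 9: RHS = 1, y in [1, 12]  -> 2 point(s)
  x = 10: RHS = 1, y in [1, 12]  -> 2 point(s)
  x = 11: RHS = 9, y in [3, 10]  -> 2 point(s)
Affine points: 11. Add the point at infinity: total = 12.

#E(F_13) = 12


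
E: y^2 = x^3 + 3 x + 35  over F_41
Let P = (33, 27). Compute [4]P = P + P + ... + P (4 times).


k = 4 = 100_2 (binary, LSB first: 001)
Double-and-add from P = (33, 27):
  bit 0 = 0: acc unchanged = O
  bit 1 = 0: acc unchanged = O
  bit 2 = 1: acc = O + (33, 14) = (33, 14)

4P = (33, 14)


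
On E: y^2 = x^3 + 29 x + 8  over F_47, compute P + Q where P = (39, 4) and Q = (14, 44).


P != Q, so use the chord formula.
s = (y2 - y1) / (x2 - x1) = (40) / (22) mod 47 = 36
x3 = s^2 - x1 - x2 mod 47 = 36^2 - 39 - 14 = 21
y3 = s (x1 - x3) - y1 mod 47 = 36 * (39 - 21) - 4 = 33

P + Q = (21, 33)


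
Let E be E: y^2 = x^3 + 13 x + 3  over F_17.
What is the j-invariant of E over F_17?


Delta = -16(4 a^3 + 27 b^2) mod 17 = 4
-1728 * (4 a)^3 = -1728 * (4*13)^3 mod 17 = 6
j = 6 * 4^(-1) mod 17 = 10

j = 10 (mod 17)


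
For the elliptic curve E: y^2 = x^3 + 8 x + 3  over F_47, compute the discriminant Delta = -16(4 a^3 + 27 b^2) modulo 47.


4 a^3 + 27 b^2 = 4*8^3 + 27*3^2 = 2048 + 243 = 2291
Delta = -16 * (2291) = -36656
Delta mod 47 = 4

Delta = 4 (mod 47)


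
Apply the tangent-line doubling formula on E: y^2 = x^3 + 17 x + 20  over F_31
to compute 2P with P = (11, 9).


Doubling: s = (3 x1^2 + a) / (2 y1)
s = (3*11^2 + 17) / (2*9) mod 31 = 28
x3 = s^2 - 2 x1 mod 31 = 28^2 - 2*11 = 18
y3 = s (x1 - x3) - y1 mod 31 = 28 * (11 - 18) - 9 = 12

2P = (18, 12)


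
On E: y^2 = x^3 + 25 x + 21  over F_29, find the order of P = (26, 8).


Compute successive multiples of P until we hit O:
  1P = (26, 8)
  2P = (22, 5)
  3P = (16, 14)
  4P = (21, 18)
  5P = (15, 28)
  6P = (10, 13)
  7P = (17, 20)
  8P = (20, 13)
  ... (continuing to 23P)
  23P = O

ord(P) = 23


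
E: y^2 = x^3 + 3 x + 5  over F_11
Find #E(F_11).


For each x in F_11, count y with y^2 = x^3 + 3 x + 5 mod 11:
  x = 0: RHS = 5, y in [4, 7]  -> 2 point(s)
  x = 1: RHS = 9, y in [3, 8]  -> 2 point(s)
  x = 4: RHS = 4, y in [2, 9]  -> 2 point(s)
  x = 10: RHS = 1, y in [1, 10]  -> 2 point(s)
Affine points: 8. Add the point at infinity: total = 9.

#E(F_11) = 9


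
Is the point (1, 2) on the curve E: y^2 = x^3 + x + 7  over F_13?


Check whether y^2 = x^3 + 1 x + 7 (mod 13) for (x, y) = (1, 2).
LHS: y^2 = 2^2 mod 13 = 4
RHS: x^3 + 1 x + 7 = 1^3 + 1*1 + 7 mod 13 = 9
LHS != RHS

No, not on the curve


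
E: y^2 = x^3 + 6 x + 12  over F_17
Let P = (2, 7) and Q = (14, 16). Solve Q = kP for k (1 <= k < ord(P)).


Enumerate multiples of P until we hit Q = (14, 16):
  1P = (2, 7)
  2P = (15, 3)
  3P = (1, 11)
  4P = (13, 3)
  5P = (10, 16)
  6P = (6, 14)
  7P = (11, 7)
  8P = (4, 10)
  9P = (9, 8)
  10P = (14, 1)
  11P = (14, 16)
Match found at i = 11.

k = 11


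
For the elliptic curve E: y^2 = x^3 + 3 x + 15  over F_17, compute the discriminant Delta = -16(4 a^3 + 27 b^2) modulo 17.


4 a^3 + 27 b^2 = 4*3^3 + 27*15^2 = 108 + 6075 = 6183
Delta = -16 * (6183) = -98928
Delta mod 17 = 12

Delta = 12 (mod 17)


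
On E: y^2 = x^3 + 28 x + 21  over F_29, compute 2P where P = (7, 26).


k = 2 = 10_2 (binary, LSB first: 01)
Double-and-add from P = (7, 26):
  bit 0 = 0: acc unchanged = O
  bit 1 = 1: acc = O + (11, 23) = (11, 23)

2P = (11, 23)


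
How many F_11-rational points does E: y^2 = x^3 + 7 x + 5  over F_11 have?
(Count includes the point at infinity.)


For each x in F_11, count y with y^2 = x^3 + 7 x + 5 mod 11:
  x = 0: RHS = 5, y in [4, 7]  -> 2 point(s)
  x = 2: RHS = 5, y in [4, 7]  -> 2 point(s)
  x = 3: RHS = 9, y in [3, 8]  -> 2 point(s)
  x = 4: RHS = 9, y in [3, 8]  -> 2 point(s)
  x = 5: RHS = 0, y in [0]  -> 1 point(s)
  x = 7: RHS = 1, y in [1, 10]  -> 2 point(s)
  x = 8: RHS = 1, y in [1, 10]  -> 2 point(s)
  x = 9: RHS = 5, y in [4, 7]  -> 2 point(s)
Affine points: 15. Add the point at infinity: total = 16.

#E(F_11) = 16


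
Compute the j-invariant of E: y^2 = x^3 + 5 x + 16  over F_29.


Delta = -16(4 a^3 + 27 b^2) mod 29 = 18
-1728 * (4 a)^3 = -1728 * (4*5)^3 mod 29 = 10
j = 10 * 18^(-1) mod 29 = 7

j = 7 (mod 29)


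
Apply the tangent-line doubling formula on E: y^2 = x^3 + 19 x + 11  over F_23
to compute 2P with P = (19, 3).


Doubling: s = (3 x1^2 + a) / (2 y1)
s = (3*19^2 + 19) / (2*3) mod 23 = 15
x3 = s^2 - 2 x1 mod 23 = 15^2 - 2*19 = 3
y3 = s (x1 - x3) - y1 mod 23 = 15 * (19 - 3) - 3 = 7

2P = (3, 7)


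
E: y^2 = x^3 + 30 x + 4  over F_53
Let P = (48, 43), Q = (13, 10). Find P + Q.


P != Q, so use the chord formula.
s = (y2 - y1) / (x2 - x1) = (20) / (18) mod 53 = 7
x3 = s^2 - x1 - x2 mod 53 = 7^2 - 48 - 13 = 41
y3 = s (x1 - x3) - y1 mod 53 = 7 * (48 - 41) - 43 = 6

P + Q = (41, 6)


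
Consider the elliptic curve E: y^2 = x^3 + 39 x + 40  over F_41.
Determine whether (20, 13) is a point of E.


Check whether y^2 = x^3 + 39 x + 40 (mod 41) for (x, y) = (20, 13).
LHS: y^2 = 13^2 mod 41 = 5
RHS: x^3 + 39 x + 40 = 20^3 + 39*20 + 40 mod 41 = 5
LHS = RHS

Yes, on the curve


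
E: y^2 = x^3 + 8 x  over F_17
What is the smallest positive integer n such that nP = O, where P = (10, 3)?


Compute successive multiples of P until we hit O:
  1P = (10, 3)
  2P = (16, 12)
  3P = (6, 3)
  4P = (1, 14)
  5P = (14, 0)
  6P = (1, 3)
  7P = (6, 14)
  8P = (16, 5)
  ... (continuing to 10P)
  10P = O

ord(P) = 10


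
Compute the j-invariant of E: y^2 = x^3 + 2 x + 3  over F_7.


Delta = -16(4 a^3 + 27 b^2) mod 7 = 3
-1728 * (4 a)^3 = -1728 * (4*2)^3 mod 7 = 1
j = 1 * 3^(-1) mod 7 = 5

j = 5 (mod 7)


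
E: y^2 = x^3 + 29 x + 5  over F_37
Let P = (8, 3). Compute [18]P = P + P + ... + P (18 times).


k = 18 = 10010_2 (binary, LSB first: 01001)
Double-and-add from P = (8, 3):
  bit 0 = 0: acc unchanged = O
  bit 1 = 1: acc = O + (20, 36) = (20, 36)
  bit 2 = 0: acc unchanged = (20, 36)
  bit 3 = 0: acc unchanged = (20, 36)
  bit 4 = 1: acc = (20, 36) + (11, 29) = (13, 27)

18P = (13, 27)


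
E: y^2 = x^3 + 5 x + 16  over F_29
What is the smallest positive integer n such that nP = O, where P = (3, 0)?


Compute successive multiples of P until we hit O:
  1P = (3, 0)
  2P = O

ord(P) = 2


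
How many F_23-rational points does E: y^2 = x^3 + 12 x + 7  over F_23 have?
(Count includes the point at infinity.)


For each x in F_23, count y with y^2 = x^3 + 12 x + 7 mod 23:
  x = 2: RHS = 16, y in [4, 19]  -> 2 point(s)
  x = 3: RHS = 1, y in [1, 22]  -> 2 point(s)
  x = 4: RHS = 4, y in [2, 21]  -> 2 point(s)
  x = 5: RHS = 8, y in [10, 13]  -> 2 point(s)
  x = 9: RHS = 16, y in [4, 19]  -> 2 point(s)
  x = 10: RHS = 0, y in [0]  -> 1 point(s)
  x = 12: RHS = 16, y in [4, 19]  -> 2 point(s)
  x = 17: RHS = 18, y in [8, 15]  -> 2 point(s)
  x = 18: RHS = 6, y in [11, 12]  -> 2 point(s)
  x = 20: RHS = 13, y in [6, 17]  -> 2 point(s)
Affine points: 19. Add the point at infinity: total = 20.

#E(F_23) = 20


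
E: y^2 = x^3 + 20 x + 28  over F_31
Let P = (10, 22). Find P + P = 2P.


Doubling: s = (3 x1^2 + a) / (2 y1)
s = (3*10^2 + 20) / (2*22) mod 31 = 27
x3 = s^2 - 2 x1 mod 31 = 27^2 - 2*10 = 27
y3 = s (x1 - x3) - y1 mod 31 = 27 * (10 - 27) - 22 = 15

2P = (27, 15)


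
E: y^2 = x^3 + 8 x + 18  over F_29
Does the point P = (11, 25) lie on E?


Check whether y^2 = x^3 + 8 x + 18 (mod 29) for (x, y) = (11, 25).
LHS: y^2 = 25^2 mod 29 = 16
RHS: x^3 + 8 x + 18 = 11^3 + 8*11 + 18 mod 29 = 16
LHS = RHS

Yes, on the curve


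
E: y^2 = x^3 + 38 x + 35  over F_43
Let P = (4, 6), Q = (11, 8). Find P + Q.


P != Q, so use the chord formula.
s = (y2 - y1) / (x2 - x1) = (2) / (7) mod 43 = 31
x3 = s^2 - x1 - x2 mod 43 = 31^2 - 4 - 11 = 0
y3 = s (x1 - x3) - y1 mod 43 = 31 * (4 - 0) - 6 = 32

P + Q = (0, 32)


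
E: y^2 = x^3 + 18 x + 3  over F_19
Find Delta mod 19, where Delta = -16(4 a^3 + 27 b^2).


4 a^3 + 27 b^2 = 4*18^3 + 27*3^2 = 23328 + 243 = 23571
Delta = -16 * (23571) = -377136
Delta mod 19 = 14

Delta = 14 (mod 19)


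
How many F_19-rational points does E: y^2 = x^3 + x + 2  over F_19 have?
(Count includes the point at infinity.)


For each x in F_19, count y with y^2 = x^3 + 1 x + 2 mod 19:
  x = 1: RHS = 4, y in [2, 17]  -> 2 point(s)
  x = 8: RHS = 9, y in [3, 16]  -> 2 point(s)
  x = 10: RHS = 5, y in [9, 10]  -> 2 point(s)
  x = 14: RHS = 5, y in [9, 10]  -> 2 point(s)
  x = 17: RHS = 11, y in [7, 12]  -> 2 point(s)
  x = 18: RHS = 0, y in [0]  -> 1 point(s)
Affine points: 11. Add the point at infinity: total = 12.

#E(F_19) = 12


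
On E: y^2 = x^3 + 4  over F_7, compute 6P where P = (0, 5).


k = 6 = 110_2 (binary, LSB first: 011)
Double-and-add from P = (0, 5):
  bit 0 = 0: acc unchanged = O
  bit 1 = 1: acc = O + (0, 2) = (0, 2)
  bit 2 = 1: acc = (0, 2) + (0, 5) = O

6P = O


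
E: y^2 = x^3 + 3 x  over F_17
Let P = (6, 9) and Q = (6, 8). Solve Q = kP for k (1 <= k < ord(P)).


Enumerate multiples of P until we hit Q = (6, 8):
  1P = (6, 9)
  2P = (1, 2)
  3P = (14, 7)
  4P = (13, 14)
  5P = (11, 2)
  6P = (4, 12)
  7P = (5, 15)
  8P = (8, 3)
  9P = (12, 9)
  10P = (16, 8)
  11P = (3, 6)
  12P = (9, 5)
  13P = (0, 0)
  14P = (9, 12)
  15P = (3, 11)
  16P = (16, 9)
  17P = (12, 8)
  18P = (8, 14)
  19P = (5, 2)
  20P = (4, 5)
  21P = (11, 15)
  22P = (13, 3)
  23P = (14, 10)
  24P = (1, 15)
  25P = (6, 8)
Match found at i = 25.

k = 25


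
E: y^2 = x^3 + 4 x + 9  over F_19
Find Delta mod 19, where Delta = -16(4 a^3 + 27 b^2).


4 a^3 + 27 b^2 = 4*4^3 + 27*9^2 = 256 + 2187 = 2443
Delta = -16 * (2443) = -39088
Delta mod 19 = 14

Delta = 14 (mod 19)


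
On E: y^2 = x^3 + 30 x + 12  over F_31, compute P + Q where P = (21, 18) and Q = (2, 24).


P != Q, so use the chord formula.
s = (y2 - y1) / (x2 - x1) = (6) / (12) mod 31 = 16
x3 = s^2 - x1 - x2 mod 31 = 16^2 - 21 - 2 = 16
y3 = s (x1 - x3) - y1 mod 31 = 16 * (21 - 16) - 18 = 0

P + Q = (16, 0)


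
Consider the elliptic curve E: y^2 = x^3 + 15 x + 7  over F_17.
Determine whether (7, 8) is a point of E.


Check whether y^2 = x^3 + 15 x + 7 (mod 17) for (x, y) = (7, 8).
LHS: y^2 = 8^2 mod 17 = 13
RHS: x^3 + 15 x + 7 = 7^3 + 15*7 + 7 mod 17 = 13
LHS = RHS

Yes, on the curve


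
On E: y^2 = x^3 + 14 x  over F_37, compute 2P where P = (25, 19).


Doubling: s = (3 x1^2 + a) / (2 y1)
s = (3*25^2 + 14) / (2*19) mod 37 = 2
x3 = s^2 - 2 x1 mod 37 = 2^2 - 2*25 = 28
y3 = s (x1 - x3) - y1 mod 37 = 2 * (25 - 28) - 19 = 12

2P = (28, 12)


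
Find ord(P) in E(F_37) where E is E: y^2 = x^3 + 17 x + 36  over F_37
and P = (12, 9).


Compute successive multiples of P until we hit O:
  1P = (12, 9)
  2P = (2, 2)
  3P = (32, 14)
  4P = (0, 31)
  5P = (15, 15)
  6P = (14, 24)
  7P = (21, 16)
  8P = (11, 0)
  ... (continuing to 16P)
  16P = O

ord(P) = 16


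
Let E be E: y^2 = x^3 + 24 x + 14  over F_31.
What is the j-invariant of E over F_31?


Delta = -16(4 a^3 + 27 b^2) mod 31 = 24
-1728 * (4 a)^3 = -1728 * (4*24)^3 mod 31 = 30
j = 30 * 24^(-1) mod 31 = 9

j = 9 (mod 31)


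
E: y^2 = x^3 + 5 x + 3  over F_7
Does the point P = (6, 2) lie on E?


Check whether y^2 = x^3 + 5 x + 3 (mod 7) for (x, y) = (6, 2).
LHS: y^2 = 2^2 mod 7 = 4
RHS: x^3 + 5 x + 3 = 6^3 + 5*6 + 3 mod 7 = 4
LHS = RHS

Yes, on the curve


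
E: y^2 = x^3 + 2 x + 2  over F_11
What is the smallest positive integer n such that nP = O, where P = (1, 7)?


Compute successive multiples of P until we hit O:
  1P = (1, 7)
  2P = (2, 6)
  3P = (9, 1)
  4P = (5, 7)
  5P = (5, 4)
  6P = (9, 10)
  7P = (2, 5)
  8P = (1, 4)
  ... (continuing to 9P)
  9P = O

ord(P) = 9


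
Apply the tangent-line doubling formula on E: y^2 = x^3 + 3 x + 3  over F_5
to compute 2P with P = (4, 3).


Doubling: s = (3 x1^2 + a) / (2 y1)
s = (3*4^2 + 3) / (2*3) mod 5 = 1
x3 = s^2 - 2 x1 mod 5 = 1^2 - 2*4 = 3
y3 = s (x1 - x3) - y1 mod 5 = 1 * (4 - 3) - 3 = 3

2P = (3, 3)


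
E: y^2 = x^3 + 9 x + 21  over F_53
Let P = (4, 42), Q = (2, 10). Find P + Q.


P != Q, so use the chord formula.
s = (y2 - y1) / (x2 - x1) = (21) / (51) mod 53 = 16
x3 = s^2 - x1 - x2 mod 53 = 16^2 - 4 - 2 = 38
y3 = s (x1 - x3) - y1 mod 53 = 16 * (4 - 38) - 42 = 50

P + Q = (38, 50)


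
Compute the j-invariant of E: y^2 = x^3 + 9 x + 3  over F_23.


Delta = -16(4 a^3 + 27 b^2) mod 23 = 10
-1728 * (4 a)^3 = -1728 * (4*9)^3 mod 23 = 10
j = 10 * 10^(-1) mod 23 = 1

j = 1 (mod 23)


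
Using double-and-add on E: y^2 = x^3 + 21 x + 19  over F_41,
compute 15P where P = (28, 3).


k = 15 = 1111_2 (binary, LSB first: 1111)
Double-and-add from P = (28, 3):
  bit 0 = 1: acc = O + (28, 3) = (28, 3)
  bit 1 = 1: acc = (28, 3) + (21, 39) = (31, 30)
  bit 2 = 1: acc = (31, 30) + (22, 10) = (39, 16)
  bit 3 = 1: acc = (39, 16) + (33, 6) = (31, 11)

15P = (31, 11)


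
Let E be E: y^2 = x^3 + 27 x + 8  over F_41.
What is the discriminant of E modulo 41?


4 a^3 + 27 b^2 = 4*27^3 + 27*8^2 = 78732 + 1728 = 80460
Delta = -16 * (80460) = -1287360
Delta mod 41 = 40

Delta = 40 (mod 41)


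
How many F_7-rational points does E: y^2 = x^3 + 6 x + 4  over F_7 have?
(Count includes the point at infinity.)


For each x in F_7, count y with y^2 = x^3 + 6 x + 4 mod 7:
  x = 0: RHS = 4, y in [2, 5]  -> 2 point(s)
  x = 1: RHS = 4, y in [2, 5]  -> 2 point(s)
  x = 3: RHS = 0, y in [0]  -> 1 point(s)
  x = 4: RHS = 1, y in [1, 6]  -> 2 point(s)
  x = 6: RHS = 4, y in [2, 5]  -> 2 point(s)
Affine points: 9. Add the point at infinity: total = 10.

#E(F_7) = 10


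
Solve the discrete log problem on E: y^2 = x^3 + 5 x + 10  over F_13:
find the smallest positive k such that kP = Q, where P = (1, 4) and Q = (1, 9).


Enumerate multiples of P until we hit Q = (1, 9):
  1P = (1, 4)
  2P = (12, 11)
  3P = (9, 11)
  4P = (6, 3)
  5P = (5, 2)
  6P = (4, 4)
  7P = (8, 9)
  8P = (0, 6)
  9P = (3, 0)
  10P = (0, 7)
  11P = (8, 4)
  12P = (4, 9)
  13P = (5, 11)
  14P = (6, 10)
  15P = (9, 2)
  16P = (12, 2)
  17P = (1, 9)
Match found at i = 17.

k = 17


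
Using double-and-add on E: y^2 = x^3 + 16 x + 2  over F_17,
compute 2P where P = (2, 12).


k = 2 = 10_2 (binary, LSB first: 01)
Double-and-add from P = (2, 12):
  bit 0 = 0: acc unchanged = O
  bit 1 = 1: acc = O + (12, 16) = (12, 16)

2P = (12, 16)


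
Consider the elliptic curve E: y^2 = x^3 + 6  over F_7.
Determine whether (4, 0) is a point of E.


Check whether y^2 = x^3 + 0 x + 6 (mod 7) for (x, y) = (4, 0).
LHS: y^2 = 0^2 mod 7 = 0
RHS: x^3 + 0 x + 6 = 4^3 + 0*4 + 6 mod 7 = 0
LHS = RHS

Yes, on the curve


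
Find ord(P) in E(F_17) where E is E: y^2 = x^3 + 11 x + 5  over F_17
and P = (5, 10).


Compute successive multiples of P until we hit O:
  1P = (5, 10)
  2P = (9, 0)
  3P = (5, 7)
  4P = O

ord(P) = 4


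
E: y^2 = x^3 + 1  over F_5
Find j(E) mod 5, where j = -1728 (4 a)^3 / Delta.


Delta = -16(4 a^3 + 27 b^2) mod 5 = 3
-1728 * (4 a)^3 = -1728 * (4*0)^3 mod 5 = 0
j = 0 * 3^(-1) mod 5 = 0

j = 0 (mod 5)


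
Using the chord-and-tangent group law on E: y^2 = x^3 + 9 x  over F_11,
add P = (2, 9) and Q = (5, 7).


P != Q, so use the chord formula.
s = (y2 - y1) / (x2 - x1) = (9) / (3) mod 11 = 3
x3 = s^2 - x1 - x2 mod 11 = 3^2 - 2 - 5 = 2
y3 = s (x1 - x3) - y1 mod 11 = 3 * (2 - 2) - 9 = 2

P + Q = (2, 2)


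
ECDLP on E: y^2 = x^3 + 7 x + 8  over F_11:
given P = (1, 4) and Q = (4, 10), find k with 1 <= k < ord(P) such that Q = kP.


Enumerate multiples of P until we hit Q = (4, 10):
  1P = (1, 4)
  2P = (3, 10)
  3P = (5, 6)
  4P = (8, 9)
  5P = (7, 9)
  6P = (4, 10)
Match found at i = 6.

k = 6


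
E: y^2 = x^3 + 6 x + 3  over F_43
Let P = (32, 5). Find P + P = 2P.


Doubling: s = (3 x1^2 + a) / (2 y1)
s = (3*32^2 + 6) / (2*5) mod 43 = 24
x3 = s^2 - 2 x1 mod 43 = 24^2 - 2*32 = 39
y3 = s (x1 - x3) - y1 mod 43 = 24 * (32 - 39) - 5 = 42

2P = (39, 42)


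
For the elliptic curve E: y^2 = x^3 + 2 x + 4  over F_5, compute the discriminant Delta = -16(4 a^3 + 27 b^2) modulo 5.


4 a^3 + 27 b^2 = 4*2^3 + 27*4^2 = 32 + 432 = 464
Delta = -16 * (464) = -7424
Delta mod 5 = 1

Delta = 1 (mod 5)


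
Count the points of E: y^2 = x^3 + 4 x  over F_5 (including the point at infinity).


For each x in F_5, count y with y^2 = x^3 + 4 x + 0 mod 5:
  x = 0: RHS = 0, y in [0]  -> 1 point(s)
  x = 1: RHS = 0, y in [0]  -> 1 point(s)
  x = 2: RHS = 1, y in [1, 4]  -> 2 point(s)
  x = 3: RHS = 4, y in [2, 3]  -> 2 point(s)
  x = 4: RHS = 0, y in [0]  -> 1 point(s)
Affine points: 7. Add the point at infinity: total = 8.

#E(F_5) = 8


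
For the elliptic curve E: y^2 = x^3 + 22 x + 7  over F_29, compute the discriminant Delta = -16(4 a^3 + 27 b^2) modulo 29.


4 a^3 + 27 b^2 = 4*22^3 + 27*7^2 = 42592 + 1323 = 43915
Delta = -16 * (43915) = -702640
Delta mod 29 = 1

Delta = 1 (mod 29)


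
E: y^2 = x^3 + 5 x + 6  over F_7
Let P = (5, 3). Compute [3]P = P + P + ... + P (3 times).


k = 3 = 11_2 (binary, LSB first: 11)
Double-and-add from P = (5, 3):
  bit 0 = 1: acc = O + (5, 3) = (5, 3)
  bit 1 = 1: acc = (5, 3) + (6, 0) = (5, 4)

3P = (5, 4)


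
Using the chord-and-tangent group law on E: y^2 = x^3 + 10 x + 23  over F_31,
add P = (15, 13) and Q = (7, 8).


P != Q, so use the chord formula.
s = (y2 - y1) / (x2 - x1) = (26) / (23) mod 31 = 20
x3 = s^2 - x1 - x2 mod 31 = 20^2 - 15 - 7 = 6
y3 = s (x1 - x3) - y1 mod 31 = 20 * (15 - 6) - 13 = 12

P + Q = (6, 12)


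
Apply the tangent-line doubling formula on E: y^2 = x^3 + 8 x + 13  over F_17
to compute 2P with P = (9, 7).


Doubling: s = (3 x1^2 + a) / (2 y1)
s = (3*9^2 + 8) / (2*7) mod 17 = 7
x3 = s^2 - 2 x1 mod 17 = 7^2 - 2*9 = 14
y3 = s (x1 - x3) - y1 mod 17 = 7 * (9 - 14) - 7 = 9

2P = (14, 9)


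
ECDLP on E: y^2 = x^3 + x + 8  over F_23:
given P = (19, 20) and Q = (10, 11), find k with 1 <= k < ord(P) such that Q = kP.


Enumerate multiples of P until we hit Q = (10, 11):
  1P = (19, 20)
  2P = (14, 12)
  3P = (22, 12)
  4P = (7, 17)
  5P = (10, 11)
Match found at i = 5.

k = 5


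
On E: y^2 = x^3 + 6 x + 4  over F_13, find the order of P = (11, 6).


Compute successive multiples of P until we hit O:
  1P = (11, 6)
  2P = (3, 6)
  3P = (12, 7)
  4P = (4, 1)
  5P = (7, 8)
  6P = (5, 4)
  7P = (0, 2)
  8P = (6, 10)
  ... (continuing to 17P)
  17P = O

ord(P) = 17


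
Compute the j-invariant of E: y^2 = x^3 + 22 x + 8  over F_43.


Delta = -16(4 a^3 + 27 b^2) mod 43 = 36
-1728 * (4 a)^3 = -1728 * (4*22)^3 mod 43 = 22
j = 22 * 36^(-1) mod 43 = 3

j = 3 (mod 43)


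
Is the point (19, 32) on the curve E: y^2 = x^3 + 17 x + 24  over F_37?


Check whether y^2 = x^3 + 17 x + 24 (mod 37) for (x, y) = (19, 32).
LHS: y^2 = 32^2 mod 37 = 25
RHS: x^3 + 17 x + 24 = 19^3 + 17*19 + 24 mod 37 = 28
LHS != RHS

No, not on the curve


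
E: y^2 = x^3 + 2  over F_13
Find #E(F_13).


For each x in F_13, count y with y^2 = x^3 + 0 x + 2 mod 13:
  x = 1: RHS = 3, y in [4, 9]  -> 2 point(s)
  x = 2: RHS = 10, y in [6, 7]  -> 2 point(s)
  x = 3: RHS = 3, y in [4, 9]  -> 2 point(s)
  x = 4: RHS = 1, y in [1, 12]  -> 2 point(s)
  x = 5: RHS = 10, y in [6, 7]  -> 2 point(s)
  x = 6: RHS = 10, y in [6, 7]  -> 2 point(s)
  x = 9: RHS = 3, y in [4, 9]  -> 2 point(s)
  x = 10: RHS = 1, y in [1, 12]  -> 2 point(s)
  x = 12: RHS = 1, y in [1, 12]  -> 2 point(s)
Affine points: 18. Add the point at infinity: total = 19.

#E(F_13) = 19


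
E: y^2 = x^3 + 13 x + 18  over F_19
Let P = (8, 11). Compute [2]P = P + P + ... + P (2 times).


k = 2 = 10_2 (binary, LSB first: 01)
Double-and-add from P = (8, 11):
  bit 0 = 0: acc unchanged = O
  bit 1 = 1: acc = O + (9, 3) = (9, 3)

2P = (9, 3)


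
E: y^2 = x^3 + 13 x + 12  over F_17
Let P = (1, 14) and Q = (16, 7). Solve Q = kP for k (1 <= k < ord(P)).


Enumerate multiples of P until we hit Q = (16, 7):
  1P = (1, 14)
  2P = (7, 2)
  3P = (13, 10)
  4P = (5, 10)
  5P = (12, 14)
  6P = (4, 3)
  7P = (16, 7)
Match found at i = 7.

k = 7


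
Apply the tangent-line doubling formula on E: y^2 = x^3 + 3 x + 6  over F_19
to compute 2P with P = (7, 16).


Doubling: s = (3 x1^2 + a) / (2 y1)
s = (3*7^2 + 3) / (2*16) mod 19 = 13
x3 = s^2 - 2 x1 mod 19 = 13^2 - 2*7 = 3
y3 = s (x1 - x3) - y1 mod 19 = 13 * (7 - 3) - 16 = 17

2P = (3, 17)


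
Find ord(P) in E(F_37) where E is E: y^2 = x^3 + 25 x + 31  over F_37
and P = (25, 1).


Compute successive multiples of P until we hit O:
  1P = (25, 1)
  2P = (20, 13)
  3P = (17, 2)
  4P = (6, 29)
  5P = (34, 22)
  6P = (4, 11)
  7P = (24, 32)
  8P = (24, 5)
  ... (continuing to 15P)
  15P = O

ord(P) = 15


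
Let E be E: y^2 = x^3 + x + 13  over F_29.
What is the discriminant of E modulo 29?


4 a^3 + 27 b^2 = 4*1^3 + 27*13^2 = 4 + 4563 = 4567
Delta = -16 * (4567) = -73072
Delta mod 29 = 8

Delta = 8 (mod 29)


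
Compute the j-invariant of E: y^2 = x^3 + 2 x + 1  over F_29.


Delta = -16(4 a^3 + 27 b^2) mod 29 = 13
-1728 * (4 a)^3 = -1728 * (4*2)^3 mod 29 = 25
j = 25 * 13^(-1) mod 29 = 22

j = 22 (mod 29)


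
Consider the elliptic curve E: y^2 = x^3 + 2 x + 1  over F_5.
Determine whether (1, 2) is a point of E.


Check whether y^2 = x^3 + 2 x + 1 (mod 5) for (x, y) = (1, 2).
LHS: y^2 = 2^2 mod 5 = 4
RHS: x^3 + 2 x + 1 = 1^3 + 2*1 + 1 mod 5 = 4
LHS = RHS

Yes, on the curve


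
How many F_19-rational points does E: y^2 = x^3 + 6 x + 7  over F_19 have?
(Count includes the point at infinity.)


For each x in F_19, count y with y^2 = x^3 + 6 x + 7 mod 19:
  x = 0: RHS = 7, y in [8, 11]  -> 2 point(s)
  x = 4: RHS = 0, y in [0]  -> 1 point(s)
  x = 8: RHS = 16, y in [4, 15]  -> 2 point(s)
  x = 9: RHS = 11, y in [7, 12]  -> 2 point(s)
  x = 11: RHS = 17, y in [6, 13]  -> 2 point(s)
  x = 14: RHS = 4, y in [2, 17]  -> 2 point(s)
  x = 16: RHS = 0, y in [0]  -> 1 point(s)
  x = 17: RHS = 6, y in [5, 14]  -> 2 point(s)
  x = 18: RHS = 0, y in [0]  -> 1 point(s)
Affine points: 15. Add the point at infinity: total = 16.

#E(F_19) = 16


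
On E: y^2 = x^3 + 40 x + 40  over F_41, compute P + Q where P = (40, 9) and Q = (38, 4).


P != Q, so use the chord formula.
s = (y2 - y1) / (x2 - x1) = (36) / (39) mod 41 = 23
x3 = s^2 - x1 - x2 mod 41 = 23^2 - 40 - 38 = 0
y3 = s (x1 - x3) - y1 mod 41 = 23 * (40 - 0) - 9 = 9

P + Q = (0, 9)


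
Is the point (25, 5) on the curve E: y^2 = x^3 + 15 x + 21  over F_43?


Check whether y^2 = x^3 + 15 x + 21 (mod 43) for (x, y) = (25, 5).
LHS: y^2 = 5^2 mod 43 = 25
RHS: x^3 + 15 x + 21 = 25^3 + 15*25 + 21 mod 43 = 25
LHS = RHS

Yes, on the curve


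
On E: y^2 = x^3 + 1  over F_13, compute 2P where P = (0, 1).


Doubling: s = (3 x1^2 + a) / (2 y1)
s = (3*0^2 + 0) / (2*1) mod 13 = 0
x3 = s^2 - 2 x1 mod 13 = 0^2 - 2*0 = 0
y3 = s (x1 - x3) - y1 mod 13 = 0 * (0 - 0) - 1 = 12

2P = (0, 12)


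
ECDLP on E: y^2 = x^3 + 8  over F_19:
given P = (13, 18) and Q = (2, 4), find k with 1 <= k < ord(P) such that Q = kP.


Enumerate multiples of P until we hit Q = (2, 4):
  1P = (13, 18)
  2P = (2, 15)
  3P = (8, 11)
  4P = (3, 15)
  5P = (1, 16)
  6P = (14, 4)
  7P = (17, 0)
  8P = (14, 15)
  9P = (1, 3)
  10P = (3, 4)
  11P = (8, 8)
  12P = (2, 4)
Match found at i = 12.

k = 12


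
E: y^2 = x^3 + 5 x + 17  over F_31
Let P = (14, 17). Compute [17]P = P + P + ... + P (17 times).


k = 17 = 10001_2 (binary, LSB first: 10001)
Double-and-add from P = (14, 17):
  bit 0 = 1: acc = O + (14, 17) = (14, 17)
  bit 1 = 0: acc unchanged = (14, 17)
  bit 2 = 0: acc unchanged = (14, 17)
  bit 3 = 0: acc unchanged = (14, 17)
  bit 4 = 1: acc = (14, 17) + (16, 15) = (2, 2)

17P = (2, 2)


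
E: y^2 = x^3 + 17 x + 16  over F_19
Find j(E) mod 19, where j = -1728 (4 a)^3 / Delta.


Delta = -16(4 a^3 + 27 b^2) mod 19 = 6
-1728 * (4 a)^3 = -1728 * (4*17)^3 mod 19 = 1
j = 1 * 6^(-1) mod 19 = 16

j = 16 (mod 19)


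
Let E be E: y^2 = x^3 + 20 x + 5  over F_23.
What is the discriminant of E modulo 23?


4 a^3 + 27 b^2 = 4*20^3 + 27*5^2 = 32000 + 675 = 32675
Delta = -16 * (32675) = -522800
Delta mod 23 = 13

Delta = 13 (mod 23)


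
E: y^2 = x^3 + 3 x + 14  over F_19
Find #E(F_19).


For each x in F_19, count y with y^2 = x^3 + 3 x + 14 mod 19:
  x = 2: RHS = 9, y in [3, 16]  -> 2 point(s)
  x = 6: RHS = 1, y in [1, 18]  -> 2 point(s)
  x = 7: RHS = 17, y in [6, 13]  -> 2 point(s)
  x = 12: RHS = 11, y in [7, 12]  -> 2 point(s)
  x = 14: RHS = 7, y in [8, 11]  -> 2 point(s)
  x = 16: RHS = 16, y in [4, 15]  -> 2 point(s)
  x = 17: RHS = 0, y in [0]  -> 1 point(s)
Affine points: 13. Add the point at infinity: total = 14.

#E(F_19) = 14


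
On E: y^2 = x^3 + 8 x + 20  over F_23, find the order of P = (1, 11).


Compute successive multiples of P until we hit O:
  1P = (1, 11)
  2P = (4, 22)
  3P = (11, 6)
  4P = (17, 20)
  5P = (9, 19)
  6P = (14, 22)
  7P = (3, 5)
  8P = (5, 1)
  ... (continuing to 27P)
  27P = O

ord(P) = 27


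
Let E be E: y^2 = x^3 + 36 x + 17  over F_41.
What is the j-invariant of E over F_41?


Delta = -16(4 a^3 + 27 b^2) mod 41 = 2
-1728 * (4 a)^3 = -1728 * (4*36)^3 mod 41 = 30
j = 30 * 2^(-1) mod 41 = 15

j = 15 (mod 41)


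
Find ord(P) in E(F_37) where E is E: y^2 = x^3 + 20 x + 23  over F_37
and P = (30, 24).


Compute successive multiples of P until we hit O:
  1P = (30, 24)
  2P = (2, 21)
  3P = (1, 28)
  4P = (34, 11)
  5P = (9, 28)
  6P = (5, 10)
  7P = (27, 28)
  8P = (27, 9)
  ... (continuing to 15P)
  15P = O

ord(P) = 15


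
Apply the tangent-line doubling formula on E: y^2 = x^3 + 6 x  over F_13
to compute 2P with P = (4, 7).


Doubling: s = (3 x1^2 + a) / (2 y1)
s = (3*4^2 + 6) / (2*7) mod 13 = 2
x3 = s^2 - 2 x1 mod 13 = 2^2 - 2*4 = 9
y3 = s (x1 - x3) - y1 mod 13 = 2 * (4 - 9) - 7 = 9

2P = (9, 9)


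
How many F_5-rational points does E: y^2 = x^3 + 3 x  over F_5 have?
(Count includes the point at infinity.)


For each x in F_5, count y with y^2 = x^3 + 3 x + 0 mod 5:
  x = 0: RHS = 0, y in [0]  -> 1 point(s)
  x = 1: RHS = 4, y in [2, 3]  -> 2 point(s)
  x = 2: RHS = 4, y in [2, 3]  -> 2 point(s)
  x = 3: RHS = 1, y in [1, 4]  -> 2 point(s)
  x = 4: RHS = 1, y in [1, 4]  -> 2 point(s)
Affine points: 9. Add the point at infinity: total = 10.

#E(F_5) = 10


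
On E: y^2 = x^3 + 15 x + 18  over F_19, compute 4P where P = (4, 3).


k = 4 = 100_2 (binary, LSB first: 001)
Double-and-add from P = (4, 3):
  bit 0 = 0: acc unchanged = O
  bit 1 = 0: acc unchanged = O
  bit 2 = 1: acc = O + (4, 16) = (4, 16)

4P = (4, 16)


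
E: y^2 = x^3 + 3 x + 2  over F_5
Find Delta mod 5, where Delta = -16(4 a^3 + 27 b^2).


4 a^3 + 27 b^2 = 4*3^3 + 27*2^2 = 108 + 108 = 216
Delta = -16 * (216) = -3456
Delta mod 5 = 4

Delta = 4 (mod 5)


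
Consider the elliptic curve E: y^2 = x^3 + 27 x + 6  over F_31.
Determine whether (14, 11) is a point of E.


Check whether y^2 = x^3 + 27 x + 6 (mod 31) for (x, y) = (14, 11).
LHS: y^2 = 11^2 mod 31 = 28
RHS: x^3 + 27 x + 6 = 14^3 + 27*14 + 6 mod 31 = 28
LHS = RHS

Yes, on the curve


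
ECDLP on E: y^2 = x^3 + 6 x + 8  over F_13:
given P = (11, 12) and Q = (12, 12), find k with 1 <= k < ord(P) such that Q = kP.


Enumerate multiples of P until we hit Q = (12, 12):
  1P = (11, 12)
  2P = (7, 4)
  3P = (12, 12)
Match found at i = 3.

k = 3


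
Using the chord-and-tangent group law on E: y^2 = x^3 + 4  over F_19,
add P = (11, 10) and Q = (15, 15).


P != Q, so use the chord formula.
s = (y2 - y1) / (x2 - x1) = (5) / (4) mod 19 = 6
x3 = s^2 - x1 - x2 mod 19 = 6^2 - 11 - 15 = 10
y3 = s (x1 - x3) - y1 mod 19 = 6 * (11 - 10) - 10 = 15

P + Q = (10, 15)


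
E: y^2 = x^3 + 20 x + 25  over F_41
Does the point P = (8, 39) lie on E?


Check whether y^2 = x^3 + 20 x + 25 (mod 41) for (x, y) = (8, 39).
LHS: y^2 = 39^2 mod 41 = 4
RHS: x^3 + 20 x + 25 = 8^3 + 20*8 + 25 mod 41 = 0
LHS != RHS

No, not on the curve


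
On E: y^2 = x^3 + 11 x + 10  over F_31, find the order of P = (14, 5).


Compute successive multiples of P until we hit O:
  1P = (14, 5)
  2P = (4, 5)
  3P = (13, 26)
  4P = (11, 25)
  5P = (16, 29)
  6P = (21, 4)
  7P = (15, 4)
  8P = (3, 15)
  ... (continuing to 37P)
  37P = O

ord(P) = 37


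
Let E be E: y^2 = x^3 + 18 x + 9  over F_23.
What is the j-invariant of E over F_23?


Delta = -16(4 a^3 + 27 b^2) mod 23 = 10
-1728 * (4 a)^3 = -1728 * (4*18)^3 mod 23 = 11
j = 11 * 10^(-1) mod 23 = 8

j = 8 (mod 23)


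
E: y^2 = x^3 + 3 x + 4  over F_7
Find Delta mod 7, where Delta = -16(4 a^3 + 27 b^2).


4 a^3 + 27 b^2 = 4*3^3 + 27*4^2 = 108 + 432 = 540
Delta = -16 * (540) = -8640
Delta mod 7 = 5

Delta = 5 (mod 7)


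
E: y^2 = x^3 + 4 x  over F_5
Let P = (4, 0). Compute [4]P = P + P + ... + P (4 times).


k = 4 = 100_2 (binary, LSB first: 001)
Double-and-add from P = (4, 0):
  bit 0 = 0: acc unchanged = O
  bit 1 = 0: acc unchanged = O
  bit 2 = 1: acc = O + O = O

4P = O


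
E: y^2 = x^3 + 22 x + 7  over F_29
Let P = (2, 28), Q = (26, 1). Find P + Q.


P != Q, so use the chord formula.
s = (y2 - y1) / (x2 - x1) = (2) / (24) mod 29 = 17
x3 = s^2 - x1 - x2 mod 29 = 17^2 - 2 - 26 = 0
y3 = s (x1 - x3) - y1 mod 29 = 17 * (2 - 0) - 28 = 6

P + Q = (0, 6)


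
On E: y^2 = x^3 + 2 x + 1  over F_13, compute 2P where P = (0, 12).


Doubling: s = (3 x1^2 + a) / (2 y1)
s = (3*0^2 + 2) / (2*12) mod 13 = 12
x3 = s^2 - 2 x1 mod 13 = 12^2 - 2*0 = 1
y3 = s (x1 - x3) - y1 mod 13 = 12 * (0 - 1) - 12 = 2

2P = (1, 2)


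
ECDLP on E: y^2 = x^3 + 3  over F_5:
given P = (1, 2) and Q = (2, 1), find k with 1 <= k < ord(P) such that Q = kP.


Enumerate multiples of P until we hit Q = (2, 1):
  1P = (1, 2)
  2P = (2, 1)
Match found at i = 2.

k = 2


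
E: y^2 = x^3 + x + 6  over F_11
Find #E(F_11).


For each x in F_11, count y with y^2 = x^3 + 1 x + 6 mod 11:
  x = 2: RHS = 5, y in [4, 7]  -> 2 point(s)
  x = 3: RHS = 3, y in [5, 6]  -> 2 point(s)
  x = 5: RHS = 4, y in [2, 9]  -> 2 point(s)
  x = 7: RHS = 4, y in [2, 9]  -> 2 point(s)
  x = 8: RHS = 9, y in [3, 8]  -> 2 point(s)
  x = 10: RHS = 4, y in [2, 9]  -> 2 point(s)
Affine points: 12. Add the point at infinity: total = 13.

#E(F_11) = 13


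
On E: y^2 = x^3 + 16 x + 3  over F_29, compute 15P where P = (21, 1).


k = 15 = 1111_2 (binary, LSB first: 1111)
Double-and-add from P = (21, 1):
  bit 0 = 1: acc = O + (21, 1) = (21, 1)
  bit 1 = 1: acc = (21, 1) + (15, 14) = (13, 1)
  bit 2 = 1: acc = (13, 1) + (24, 28) = (16, 18)
  bit 3 = 1: acc = (16, 18) + (14, 10) = (15, 15)

15P = (15, 15)


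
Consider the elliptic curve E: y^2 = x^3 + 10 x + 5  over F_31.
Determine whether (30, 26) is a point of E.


Check whether y^2 = x^3 + 10 x + 5 (mod 31) for (x, y) = (30, 26).
LHS: y^2 = 26^2 mod 31 = 25
RHS: x^3 + 10 x + 5 = 30^3 + 10*30 + 5 mod 31 = 25
LHS = RHS

Yes, on the curve


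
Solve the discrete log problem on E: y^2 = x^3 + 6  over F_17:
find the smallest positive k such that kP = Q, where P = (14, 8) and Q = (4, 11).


Enumerate multiples of P until we hit Q = (4, 11):
  1P = (14, 8)
  2P = (4, 11)
Match found at i = 2.

k = 2


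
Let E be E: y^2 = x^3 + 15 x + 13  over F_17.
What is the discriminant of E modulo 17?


4 a^3 + 27 b^2 = 4*15^3 + 27*13^2 = 13500 + 4563 = 18063
Delta = -16 * (18063) = -289008
Delta mod 17 = 9

Delta = 9 (mod 17)


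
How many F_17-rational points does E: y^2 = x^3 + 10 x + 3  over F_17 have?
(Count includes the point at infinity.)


For each x in F_17, count y with y^2 = x^3 + 10 x + 3 mod 17:
  x = 3: RHS = 9, y in [3, 14]  -> 2 point(s)
  x = 5: RHS = 8, y in [5, 12]  -> 2 point(s)
  x = 7: RHS = 8, y in [5, 12]  -> 2 point(s)
  x = 8: RHS = 0, y in [0]  -> 1 point(s)
  x = 10: RHS = 15, y in [7, 10]  -> 2 point(s)
  x = 11: RHS = 16, y in [4, 13]  -> 2 point(s)
  x = 12: RHS = 15, y in [7, 10]  -> 2 point(s)
  x = 13: RHS = 1, y in [1, 16]  -> 2 point(s)
  x = 15: RHS = 9, y in [3, 14]  -> 2 point(s)
  x = 16: RHS = 9, y in [3, 14]  -> 2 point(s)
Affine points: 19. Add the point at infinity: total = 20.

#E(F_17) = 20
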